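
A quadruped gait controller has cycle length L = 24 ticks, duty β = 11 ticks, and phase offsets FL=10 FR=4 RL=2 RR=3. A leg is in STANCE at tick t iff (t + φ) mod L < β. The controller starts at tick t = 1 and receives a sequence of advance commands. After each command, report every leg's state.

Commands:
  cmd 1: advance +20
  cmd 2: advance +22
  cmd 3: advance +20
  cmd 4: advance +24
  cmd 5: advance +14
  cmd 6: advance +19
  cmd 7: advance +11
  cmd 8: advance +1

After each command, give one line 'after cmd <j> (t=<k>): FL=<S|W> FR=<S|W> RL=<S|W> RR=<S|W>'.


start t=1: FL=W FR=S RL=S RR=S
cmd 1: advance +20 → t=21, phase=(7,1,23,0) → FL=S FR=S RL=W RR=S
cmd 2: advance +22 → t=43, phase=(5,23,21,22) → FL=S FR=W RL=W RR=W
cmd 3: advance +20 → t=63, phase=(1,19,17,18) → FL=S FR=W RL=W RR=W
cmd 4: advance +24 → t=87, phase=(1,19,17,18) → FL=S FR=W RL=W RR=W
cmd 5: advance +14 → t=101, phase=(15,9,7,8) → FL=W FR=S RL=S RR=S
cmd 6: advance +19 → t=120, phase=(10,4,2,3) → FL=S FR=S RL=S RR=S
cmd 7: advance +11 → t=131, phase=(21,15,13,14) → FL=W FR=W RL=W RR=W
cmd 8: advance +1 → t=132, phase=(22,16,14,15) → FL=W FR=W RL=W RR=W

after cmd 1 (t=21): FL=S FR=S RL=W RR=S
after cmd 2 (t=43): FL=S FR=W RL=W RR=W
after cmd 3 (t=63): FL=S FR=W RL=W RR=W
after cmd 4 (t=87): FL=S FR=W RL=W RR=W
after cmd 5 (t=101): FL=W FR=S RL=S RR=S
after cmd 6 (t=120): FL=S FR=S RL=S RR=S
after cmd 7 (t=131): FL=W FR=W RL=W RR=W
after cmd 8 (t=132): FL=W FR=W RL=W RR=W


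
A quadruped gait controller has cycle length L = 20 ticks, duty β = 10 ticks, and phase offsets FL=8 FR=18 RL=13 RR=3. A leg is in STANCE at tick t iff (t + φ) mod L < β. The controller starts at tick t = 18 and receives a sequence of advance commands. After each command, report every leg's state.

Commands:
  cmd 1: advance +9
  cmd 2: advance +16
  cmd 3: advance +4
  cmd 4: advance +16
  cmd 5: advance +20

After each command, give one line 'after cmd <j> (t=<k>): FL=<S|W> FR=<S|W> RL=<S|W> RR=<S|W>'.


after cmd 1 (t=27): FL=W FR=S RL=S RR=W
after cmd 2 (t=43): FL=W FR=S RL=W RR=S
after cmd 3 (t=47): FL=W FR=S RL=S RR=W
after cmd 4 (t=63): FL=W FR=S RL=W RR=S
after cmd 5 (t=83): FL=W FR=S RL=W RR=S

start t=18: FL=S FR=W RL=W RR=S
cmd 1: advance +9 → t=27, phase=(15,5,0,10) → FL=W FR=S RL=S RR=W
cmd 2: advance +16 → t=43, phase=(11,1,16,6) → FL=W FR=S RL=W RR=S
cmd 3: advance +4 → t=47, phase=(15,5,0,10) → FL=W FR=S RL=S RR=W
cmd 4: advance +16 → t=63, phase=(11,1,16,6) → FL=W FR=S RL=W RR=S
cmd 5: advance +20 → t=83, phase=(11,1,16,6) → FL=W FR=S RL=W RR=S


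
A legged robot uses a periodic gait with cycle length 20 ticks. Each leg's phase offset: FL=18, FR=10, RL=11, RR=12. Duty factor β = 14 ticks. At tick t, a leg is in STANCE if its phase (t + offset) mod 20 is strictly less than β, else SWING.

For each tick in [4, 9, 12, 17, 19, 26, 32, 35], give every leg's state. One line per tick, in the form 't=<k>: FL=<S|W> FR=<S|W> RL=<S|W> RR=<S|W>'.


t=4: phase=(2,14,15,16) vs β=14 → FL=S FR=W RL=W RR=W
t=9: phase=(7,19,0,1) vs β=14 → FL=S FR=W RL=S RR=S
t=12: phase=(10,2,3,4) vs β=14 → FL=S FR=S RL=S RR=S
t=17: phase=(15,7,8,9) vs β=14 → FL=W FR=S RL=S RR=S
t=19: phase=(17,9,10,11) vs β=14 → FL=W FR=S RL=S RR=S
t=26: phase=(4,16,17,18) vs β=14 → FL=S FR=W RL=W RR=W
t=32: phase=(10,2,3,4) vs β=14 → FL=S FR=S RL=S RR=S
t=35: phase=(13,5,6,7) vs β=14 → FL=S FR=S RL=S RR=S

t=4: FL=S FR=W RL=W RR=W
t=9: FL=S FR=W RL=S RR=S
t=12: FL=S FR=S RL=S RR=S
t=17: FL=W FR=S RL=S RR=S
t=19: FL=W FR=S RL=S RR=S
t=26: FL=S FR=W RL=W RR=W
t=32: FL=S FR=S RL=S RR=S
t=35: FL=S FR=S RL=S RR=S


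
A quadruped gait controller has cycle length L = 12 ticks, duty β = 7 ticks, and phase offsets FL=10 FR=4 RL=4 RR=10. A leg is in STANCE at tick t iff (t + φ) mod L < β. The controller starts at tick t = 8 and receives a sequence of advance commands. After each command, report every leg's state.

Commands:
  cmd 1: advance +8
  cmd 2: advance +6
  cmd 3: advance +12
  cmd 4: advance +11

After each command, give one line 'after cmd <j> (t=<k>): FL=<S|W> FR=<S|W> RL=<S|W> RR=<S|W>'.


after cmd 1 (t=16): FL=S FR=W RL=W RR=S
after cmd 2 (t=22): FL=W FR=S RL=S RR=W
after cmd 3 (t=34): FL=W FR=S RL=S RR=W
after cmd 4 (t=45): FL=W FR=S RL=S RR=W

start t=8: FL=S FR=S RL=S RR=S
cmd 1: advance +8 → t=16, phase=(2,8,8,2) → FL=S FR=W RL=W RR=S
cmd 2: advance +6 → t=22, phase=(8,2,2,8) → FL=W FR=S RL=S RR=W
cmd 3: advance +12 → t=34, phase=(8,2,2,8) → FL=W FR=S RL=S RR=W
cmd 4: advance +11 → t=45, phase=(7,1,1,7) → FL=W FR=S RL=S RR=W


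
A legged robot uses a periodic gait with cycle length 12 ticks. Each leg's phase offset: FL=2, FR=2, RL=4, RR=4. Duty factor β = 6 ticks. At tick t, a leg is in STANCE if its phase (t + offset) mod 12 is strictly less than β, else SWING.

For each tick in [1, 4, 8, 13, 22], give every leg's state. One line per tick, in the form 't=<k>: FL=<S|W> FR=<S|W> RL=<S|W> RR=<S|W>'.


t=1: phase=(3,3,5,5) vs β=6 → FL=S FR=S RL=S RR=S
t=4: phase=(6,6,8,8) vs β=6 → FL=W FR=W RL=W RR=W
t=8: phase=(10,10,0,0) vs β=6 → FL=W FR=W RL=S RR=S
t=13: phase=(3,3,5,5) vs β=6 → FL=S FR=S RL=S RR=S
t=22: phase=(0,0,2,2) vs β=6 → FL=S FR=S RL=S RR=S

t=1: FL=S FR=S RL=S RR=S
t=4: FL=W FR=W RL=W RR=W
t=8: FL=W FR=W RL=S RR=S
t=13: FL=S FR=S RL=S RR=S
t=22: FL=S FR=S RL=S RR=S


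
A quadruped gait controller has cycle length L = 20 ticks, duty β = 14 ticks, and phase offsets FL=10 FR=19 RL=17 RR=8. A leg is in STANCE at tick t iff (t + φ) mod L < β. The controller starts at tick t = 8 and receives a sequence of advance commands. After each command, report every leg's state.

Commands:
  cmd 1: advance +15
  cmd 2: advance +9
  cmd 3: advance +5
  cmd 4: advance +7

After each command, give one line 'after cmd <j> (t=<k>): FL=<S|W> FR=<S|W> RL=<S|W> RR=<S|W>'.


after cmd 1 (t=23): FL=S FR=S RL=S RR=S
after cmd 2 (t=32): FL=S FR=S RL=S RR=S
after cmd 3 (t=37): FL=S FR=W RL=W RR=S
after cmd 4 (t=44): FL=W FR=S RL=S RR=S

start t=8: FL=W FR=S RL=S RR=W
cmd 1: advance +15 → t=23, phase=(13,2,0,11) → FL=S FR=S RL=S RR=S
cmd 2: advance +9 → t=32, phase=(2,11,9,0) → FL=S FR=S RL=S RR=S
cmd 3: advance +5 → t=37, phase=(7,16,14,5) → FL=S FR=W RL=W RR=S
cmd 4: advance +7 → t=44, phase=(14,3,1,12) → FL=W FR=S RL=S RR=S


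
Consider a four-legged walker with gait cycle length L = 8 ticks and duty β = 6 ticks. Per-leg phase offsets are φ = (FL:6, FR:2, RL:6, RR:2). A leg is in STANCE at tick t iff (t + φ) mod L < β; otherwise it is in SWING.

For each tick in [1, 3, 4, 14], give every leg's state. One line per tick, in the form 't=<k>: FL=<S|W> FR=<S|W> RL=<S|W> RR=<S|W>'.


t=1: phase=(7,3,7,3) vs β=6 → FL=W FR=S RL=W RR=S
t=3: phase=(1,5,1,5) vs β=6 → FL=S FR=S RL=S RR=S
t=4: phase=(2,6,2,6) vs β=6 → FL=S FR=W RL=S RR=W
t=14: phase=(4,0,4,0) vs β=6 → FL=S FR=S RL=S RR=S

t=1: FL=W FR=S RL=W RR=S
t=3: FL=S FR=S RL=S RR=S
t=4: FL=S FR=W RL=S RR=W
t=14: FL=S FR=S RL=S RR=S


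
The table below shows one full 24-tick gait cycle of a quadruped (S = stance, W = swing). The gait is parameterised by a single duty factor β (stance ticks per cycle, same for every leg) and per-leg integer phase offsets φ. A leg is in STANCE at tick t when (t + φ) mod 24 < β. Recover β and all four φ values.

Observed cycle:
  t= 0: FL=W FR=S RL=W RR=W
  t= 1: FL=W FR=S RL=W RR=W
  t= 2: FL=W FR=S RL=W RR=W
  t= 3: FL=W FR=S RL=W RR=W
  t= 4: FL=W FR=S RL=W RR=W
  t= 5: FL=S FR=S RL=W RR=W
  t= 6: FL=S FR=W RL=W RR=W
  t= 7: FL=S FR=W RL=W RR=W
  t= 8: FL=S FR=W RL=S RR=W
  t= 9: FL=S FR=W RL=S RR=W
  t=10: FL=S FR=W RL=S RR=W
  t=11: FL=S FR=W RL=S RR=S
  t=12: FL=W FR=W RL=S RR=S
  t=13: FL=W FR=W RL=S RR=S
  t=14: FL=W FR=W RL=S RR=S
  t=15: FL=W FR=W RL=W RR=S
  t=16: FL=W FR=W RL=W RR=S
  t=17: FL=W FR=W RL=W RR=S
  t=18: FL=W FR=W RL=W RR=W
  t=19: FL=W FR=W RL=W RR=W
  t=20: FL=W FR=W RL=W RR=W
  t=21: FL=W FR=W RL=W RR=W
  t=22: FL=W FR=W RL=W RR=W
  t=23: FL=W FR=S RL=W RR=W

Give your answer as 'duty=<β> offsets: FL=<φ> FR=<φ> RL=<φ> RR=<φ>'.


duty β = stance ticks per leg = 7
FL: stance ticks = 7; W→S at t=5 → φ=19
FR: stance ticks = 7; W→S at t=23 → φ=1
RL: stance ticks = 7; W→S at t=8 → φ=16
RR: stance ticks = 7; W→S at t=11 → φ=13

duty=7 offsets: FL=19 FR=1 RL=16 RR=13


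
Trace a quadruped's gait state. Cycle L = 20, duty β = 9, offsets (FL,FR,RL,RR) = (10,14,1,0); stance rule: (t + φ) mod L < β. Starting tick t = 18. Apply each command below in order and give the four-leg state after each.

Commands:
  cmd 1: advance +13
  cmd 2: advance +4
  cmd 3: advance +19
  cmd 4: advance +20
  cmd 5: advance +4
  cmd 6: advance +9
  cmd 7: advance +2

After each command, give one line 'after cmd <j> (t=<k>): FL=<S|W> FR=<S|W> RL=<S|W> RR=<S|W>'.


start t=18: FL=S FR=W RL=W RR=W
cmd 1: advance +13 → t=31, phase=(1,5,12,11) → FL=S FR=S RL=W RR=W
cmd 2: advance +4 → t=35, phase=(5,9,16,15) → FL=S FR=W RL=W RR=W
cmd 3: advance +19 → t=54, phase=(4,8,15,14) → FL=S FR=S RL=W RR=W
cmd 4: advance +20 → t=74, phase=(4,8,15,14) → FL=S FR=S RL=W RR=W
cmd 5: advance +4 → t=78, phase=(8,12,19,18) → FL=S FR=W RL=W RR=W
cmd 6: advance +9 → t=87, phase=(17,1,8,7) → FL=W FR=S RL=S RR=S
cmd 7: advance +2 → t=89, phase=(19,3,10,9) → FL=W FR=S RL=W RR=W

after cmd 1 (t=31): FL=S FR=S RL=W RR=W
after cmd 2 (t=35): FL=S FR=W RL=W RR=W
after cmd 3 (t=54): FL=S FR=S RL=W RR=W
after cmd 4 (t=74): FL=S FR=S RL=W RR=W
after cmd 5 (t=78): FL=S FR=W RL=W RR=W
after cmd 6 (t=87): FL=W FR=S RL=S RR=S
after cmd 7 (t=89): FL=W FR=S RL=W RR=W


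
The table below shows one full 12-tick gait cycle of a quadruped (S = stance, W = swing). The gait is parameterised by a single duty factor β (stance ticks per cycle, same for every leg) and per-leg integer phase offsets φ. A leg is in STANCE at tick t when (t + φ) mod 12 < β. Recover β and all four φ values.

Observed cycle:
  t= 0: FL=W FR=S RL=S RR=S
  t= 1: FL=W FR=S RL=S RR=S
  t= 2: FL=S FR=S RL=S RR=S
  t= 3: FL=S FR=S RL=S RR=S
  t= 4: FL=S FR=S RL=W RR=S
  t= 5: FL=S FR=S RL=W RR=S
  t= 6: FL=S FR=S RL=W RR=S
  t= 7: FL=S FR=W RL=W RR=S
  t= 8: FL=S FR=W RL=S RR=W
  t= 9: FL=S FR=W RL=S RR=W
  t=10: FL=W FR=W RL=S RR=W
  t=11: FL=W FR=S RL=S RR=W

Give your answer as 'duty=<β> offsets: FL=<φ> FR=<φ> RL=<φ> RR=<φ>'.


duty β = stance ticks per leg = 8
FL: stance ticks = 8; W→S at t=2 → φ=10
FR: stance ticks = 8; W→S at t=11 → φ=1
RL: stance ticks = 8; W→S at t=8 → φ=4
RR: stance ticks = 8; W→S at t=0 → φ=0

duty=8 offsets: FL=10 FR=1 RL=4 RR=0


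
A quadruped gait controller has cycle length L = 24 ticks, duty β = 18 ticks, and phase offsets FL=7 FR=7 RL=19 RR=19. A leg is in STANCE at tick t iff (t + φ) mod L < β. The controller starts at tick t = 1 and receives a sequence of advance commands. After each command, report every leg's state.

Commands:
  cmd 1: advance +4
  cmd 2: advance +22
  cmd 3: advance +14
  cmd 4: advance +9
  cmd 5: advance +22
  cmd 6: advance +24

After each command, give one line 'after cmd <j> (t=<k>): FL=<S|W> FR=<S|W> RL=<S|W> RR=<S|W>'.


start t=1: FL=S FR=S RL=W RR=W
cmd 1: advance +4 → t=5, phase=(12,12,0,0) → FL=S FR=S RL=S RR=S
cmd 2: advance +22 → t=27, phase=(10,10,22,22) → FL=S FR=S RL=W RR=W
cmd 3: advance +14 → t=41, phase=(0,0,12,12) → FL=S FR=S RL=S RR=S
cmd 4: advance +9 → t=50, phase=(9,9,21,21) → FL=S FR=S RL=W RR=W
cmd 5: advance +22 → t=72, phase=(7,7,19,19) → FL=S FR=S RL=W RR=W
cmd 6: advance +24 → t=96, phase=(7,7,19,19) → FL=S FR=S RL=W RR=W

after cmd 1 (t=5): FL=S FR=S RL=S RR=S
after cmd 2 (t=27): FL=S FR=S RL=W RR=W
after cmd 3 (t=41): FL=S FR=S RL=S RR=S
after cmd 4 (t=50): FL=S FR=S RL=W RR=W
after cmd 5 (t=72): FL=S FR=S RL=W RR=W
after cmd 6 (t=96): FL=S FR=S RL=W RR=W


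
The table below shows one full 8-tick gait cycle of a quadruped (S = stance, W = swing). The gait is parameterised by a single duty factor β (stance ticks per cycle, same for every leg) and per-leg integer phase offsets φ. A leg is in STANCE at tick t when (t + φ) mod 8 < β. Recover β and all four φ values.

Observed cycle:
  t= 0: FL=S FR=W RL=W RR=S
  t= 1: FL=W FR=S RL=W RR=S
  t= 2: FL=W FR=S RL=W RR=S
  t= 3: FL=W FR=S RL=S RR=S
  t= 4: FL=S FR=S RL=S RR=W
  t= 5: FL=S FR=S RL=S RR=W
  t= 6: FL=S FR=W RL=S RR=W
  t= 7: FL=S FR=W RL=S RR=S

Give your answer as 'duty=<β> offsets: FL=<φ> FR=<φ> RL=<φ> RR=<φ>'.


duty=5 offsets: FL=4 FR=7 RL=5 RR=1

duty β = stance ticks per leg = 5
FL: stance ticks = 5; W→S at t=4 → φ=4
FR: stance ticks = 5; W→S at t=1 → φ=7
RL: stance ticks = 5; W→S at t=3 → φ=5
RR: stance ticks = 5; W→S at t=7 → φ=1


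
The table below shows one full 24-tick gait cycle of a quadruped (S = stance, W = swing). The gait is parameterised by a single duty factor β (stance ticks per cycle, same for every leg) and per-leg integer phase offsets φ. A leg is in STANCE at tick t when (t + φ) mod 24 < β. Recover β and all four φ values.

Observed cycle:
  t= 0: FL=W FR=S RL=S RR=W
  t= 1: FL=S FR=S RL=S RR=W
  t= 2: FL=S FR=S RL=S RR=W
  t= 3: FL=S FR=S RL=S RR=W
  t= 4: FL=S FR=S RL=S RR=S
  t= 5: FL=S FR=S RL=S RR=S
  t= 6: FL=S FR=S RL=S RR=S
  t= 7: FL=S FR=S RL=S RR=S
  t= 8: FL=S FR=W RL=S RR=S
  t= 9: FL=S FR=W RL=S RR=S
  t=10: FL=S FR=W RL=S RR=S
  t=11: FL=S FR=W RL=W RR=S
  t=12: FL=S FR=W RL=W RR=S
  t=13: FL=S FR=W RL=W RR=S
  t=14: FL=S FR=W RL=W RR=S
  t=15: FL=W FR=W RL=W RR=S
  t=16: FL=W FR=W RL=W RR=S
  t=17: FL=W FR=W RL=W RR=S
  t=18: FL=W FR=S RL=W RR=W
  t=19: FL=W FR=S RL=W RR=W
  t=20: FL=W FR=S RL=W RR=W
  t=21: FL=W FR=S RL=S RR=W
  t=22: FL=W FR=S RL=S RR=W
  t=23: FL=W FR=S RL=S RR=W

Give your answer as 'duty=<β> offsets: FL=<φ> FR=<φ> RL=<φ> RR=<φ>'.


duty=14 offsets: FL=23 FR=6 RL=3 RR=20

duty β = stance ticks per leg = 14
FL: stance ticks = 14; W→S at t=1 → φ=23
FR: stance ticks = 14; W→S at t=18 → φ=6
RL: stance ticks = 14; W→S at t=21 → φ=3
RR: stance ticks = 14; W→S at t=4 → φ=20


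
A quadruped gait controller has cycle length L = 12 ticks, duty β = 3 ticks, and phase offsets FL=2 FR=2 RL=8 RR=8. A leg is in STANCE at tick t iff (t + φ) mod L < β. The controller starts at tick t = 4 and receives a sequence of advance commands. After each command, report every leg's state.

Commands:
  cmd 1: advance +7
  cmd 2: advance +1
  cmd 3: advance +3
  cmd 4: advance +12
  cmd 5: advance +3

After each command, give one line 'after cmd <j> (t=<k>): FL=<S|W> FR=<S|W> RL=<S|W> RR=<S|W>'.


start t=4: FL=W FR=W RL=S RR=S
cmd 1: advance +7 → t=11, phase=(1,1,7,7) → FL=S FR=S RL=W RR=W
cmd 2: advance +1 → t=12, phase=(2,2,8,8) → FL=S FR=S RL=W RR=W
cmd 3: advance +3 → t=15, phase=(5,5,11,11) → FL=W FR=W RL=W RR=W
cmd 4: advance +12 → t=27, phase=(5,5,11,11) → FL=W FR=W RL=W RR=W
cmd 5: advance +3 → t=30, phase=(8,8,2,2) → FL=W FR=W RL=S RR=S

after cmd 1 (t=11): FL=S FR=S RL=W RR=W
after cmd 2 (t=12): FL=S FR=S RL=W RR=W
after cmd 3 (t=15): FL=W FR=W RL=W RR=W
after cmd 4 (t=27): FL=W FR=W RL=W RR=W
after cmd 5 (t=30): FL=W FR=W RL=S RR=S


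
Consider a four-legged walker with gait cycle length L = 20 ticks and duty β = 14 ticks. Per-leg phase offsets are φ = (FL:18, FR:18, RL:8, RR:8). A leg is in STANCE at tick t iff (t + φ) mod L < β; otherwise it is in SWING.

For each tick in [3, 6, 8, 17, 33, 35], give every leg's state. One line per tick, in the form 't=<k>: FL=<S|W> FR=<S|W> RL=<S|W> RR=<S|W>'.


t=3: phase=(1,1,11,11) vs β=14 → FL=S FR=S RL=S RR=S
t=6: phase=(4,4,14,14) vs β=14 → FL=S FR=S RL=W RR=W
t=8: phase=(6,6,16,16) vs β=14 → FL=S FR=S RL=W RR=W
t=17: phase=(15,15,5,5) vs β=14 → FL=W FR=W RL=S RR=S
t=33: phase=(11,11,1,1) vs β=14 → FL=S FR=S RL=S RR=S
t=35: phase=(13,13,3,3) vs β=14 → FL=S FR=S RL=S RR=S

t=3: FL=S FR=S RL=S RR=S
t=6: FL=S FR=S RL=W RR=W
t=8: FL=S FR=S RL=W RR=W
t=17: FL=W FR=W RL=S RR=S
t=33: FL=S FR=S RL=S RR=S
t=35: FL=S FR=S RL=S RR=S


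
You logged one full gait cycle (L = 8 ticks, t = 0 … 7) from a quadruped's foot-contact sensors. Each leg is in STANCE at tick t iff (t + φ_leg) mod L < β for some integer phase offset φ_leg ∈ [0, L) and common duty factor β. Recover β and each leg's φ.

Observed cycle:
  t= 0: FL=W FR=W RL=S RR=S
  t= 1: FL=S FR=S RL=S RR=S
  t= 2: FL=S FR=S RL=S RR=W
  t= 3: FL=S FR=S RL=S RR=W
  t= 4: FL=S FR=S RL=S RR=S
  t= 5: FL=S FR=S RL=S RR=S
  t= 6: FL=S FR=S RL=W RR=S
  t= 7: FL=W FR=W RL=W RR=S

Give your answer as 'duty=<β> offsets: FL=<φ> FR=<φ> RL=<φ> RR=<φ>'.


duty β = stance ticks per leg = 6
FL: stance ticks = 6; W→S at t=1 → φ=7
FR: stance ticks = 6; W→S at t=1 → φ=7
RL: stance ticks = 6; W→S at t=0 → φ=0
RR: stance ticks = 6; W→S at t=4 → φ=4

duty=6 offsets: FL=7 FR=7 RL=0 RR=4


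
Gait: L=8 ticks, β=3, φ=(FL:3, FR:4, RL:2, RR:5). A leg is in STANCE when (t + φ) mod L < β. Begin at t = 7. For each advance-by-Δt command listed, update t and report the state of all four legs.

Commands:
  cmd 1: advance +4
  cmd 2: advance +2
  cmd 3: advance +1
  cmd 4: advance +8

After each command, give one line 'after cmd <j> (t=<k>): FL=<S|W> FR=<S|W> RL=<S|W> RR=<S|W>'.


after cmd 1 (t=11): FL=W FR=W RL=W RR=S
after cmd 2 (t=13): FL=S FR=S RL=W RR=S
after cmd 3 (t=14): FL=S FR=S RL=S RR=W
after cmd 4 (t=22): FL=S FR=S RL=S RR=W

start t=7: FL=S FR=W RL=S RR=W
cmd 1: advance +4 → t=11, phase=(6,7,5,0) → FL=W FR=W RL=W RR=S
cmd 2: advance +2 → t=13, phase=(0,1,7,2) → FL=S FR=S RL=W RR=S
cmd 3: advance +1 → t=14, phase=(1,2,0,3) → FL=S FR=S RL=S RR=W
cmd 4: advance +8 → t=22, phase=(1,2,0,3) → FL=S FR=S RL=S RR=W


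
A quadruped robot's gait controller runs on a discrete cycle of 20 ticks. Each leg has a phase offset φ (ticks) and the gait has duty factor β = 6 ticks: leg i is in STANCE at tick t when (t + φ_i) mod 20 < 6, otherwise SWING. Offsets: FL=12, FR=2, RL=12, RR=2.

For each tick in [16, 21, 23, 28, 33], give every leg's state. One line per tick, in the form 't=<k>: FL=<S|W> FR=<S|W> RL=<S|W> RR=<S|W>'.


t=16: FL=W FR=W RL=W RR=W
t=21: FL=W FR=S RL=W RR=S
t=23: FL=W FR=S RL=W RR=S
t=28: FL=S FR=W RL=S RR=W
t=33: FL=S FR=W RL=S RR=W

t=16: phase=(8,18,8,18) vs β=6 → FL=W FR=W RL=W RR=W
t=21: phase=(13,3,13,3) vs β=6 → FL=W FR=S RL=W RR=S
t=23: phase=(15,5,15,5) vs β=6 → FL=W FR=S RL=W RR=S
t=28: phase=(0,10,0,10) vs β=6 → FL=S FR=W RL=S RR=W
t=33: phase=(5,15,5,15) vs β=6 → FL=S FR=W RL=S RR=W


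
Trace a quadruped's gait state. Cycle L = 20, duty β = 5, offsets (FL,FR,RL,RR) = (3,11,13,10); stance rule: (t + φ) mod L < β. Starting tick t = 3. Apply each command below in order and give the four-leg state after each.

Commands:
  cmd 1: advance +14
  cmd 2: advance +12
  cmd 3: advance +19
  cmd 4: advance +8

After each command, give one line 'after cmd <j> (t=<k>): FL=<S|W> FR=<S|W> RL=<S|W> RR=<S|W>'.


start t=3: FL=W FR=W RL=W RR=W
cmd 1: advance +14 → t=17, phase=(0,8,10,7) → FL=S FR=W RL=W RR=W
cmd 2: advance +12 → t=29, phase=(12,0,2,19) → FL=W FR=S RL=S RR=W
cmd 3: advance +19 → t=48, phase=(11,19,1,18) → FL=W FR=W RL=S RR=W
cmd 4: advance +8 → t=56, phase=(19,7,9,6) → FL=W FR=W RL=W RR=W

after cmd 1 (t=17): FL=S FR=W RL=W RR=W
after cmd 2 (t=29): FL=W FR=S RL=S RR=W
after cmd 3 (t=48): FL=W FR=W RL=S RR=W
after cmd 4 (t=56): FL=W FR=W RL=W RR=W


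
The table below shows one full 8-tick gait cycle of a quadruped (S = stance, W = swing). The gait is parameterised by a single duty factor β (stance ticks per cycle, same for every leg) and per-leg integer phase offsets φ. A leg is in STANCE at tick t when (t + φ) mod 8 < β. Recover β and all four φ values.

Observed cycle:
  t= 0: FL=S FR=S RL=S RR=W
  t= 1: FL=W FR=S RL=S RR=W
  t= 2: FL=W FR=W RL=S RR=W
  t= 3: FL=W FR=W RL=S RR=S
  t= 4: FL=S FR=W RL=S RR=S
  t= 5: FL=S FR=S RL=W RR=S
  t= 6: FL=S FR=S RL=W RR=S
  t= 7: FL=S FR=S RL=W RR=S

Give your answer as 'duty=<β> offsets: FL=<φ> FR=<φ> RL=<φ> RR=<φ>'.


duty=5 offsets: FL=4 FR=3 RL=0 RR=5

duty β = stance ticks per leg = 5
FL: stance ticks = 5; W→S at t=4 → φ=4
FR: stance ticks = 5; W→S at t=5 → φ=3
RL: stance ticks = 5; W→S at t=0 → φ=0
RR: stance ticks = 5; W→S at t=3 → φ=5


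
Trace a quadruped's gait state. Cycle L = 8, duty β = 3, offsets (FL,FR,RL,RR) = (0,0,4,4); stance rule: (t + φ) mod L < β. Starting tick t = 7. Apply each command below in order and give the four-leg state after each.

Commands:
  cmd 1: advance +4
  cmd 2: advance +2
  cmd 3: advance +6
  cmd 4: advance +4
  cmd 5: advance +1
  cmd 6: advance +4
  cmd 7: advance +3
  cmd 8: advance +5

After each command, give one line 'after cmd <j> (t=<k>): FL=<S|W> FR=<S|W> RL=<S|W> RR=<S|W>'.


after cmd 1 (t=11): FL=W FR=W RL=W RR=W
after cmd 2 (t=13): FL=W FR=W RL=S RR=S
after cmd 3 (t=19): FL=W FR=W RL=W RR=W
after cmd 4 (t=23): FL=W FR=W RL=W RR=W
after cmd 5 (t=24): FL=S FR=S RL=W RR=W
after cmd 6 (t=28): FL=W FR=W RL=S RR=S
after cmd 7 (t=31): FL=W FR=W RL=W RR=W
after cmd 8 (t=36): FL=W FR=W RL=S RR=S

start t=7: FL=W FR=W RL=W RR=W
cmd 1: advance +4 → t=11, phase=(3,3,7,7) → FL=W FR=W RL=W RR=W
cmd 2: advance +2 → t=13, phase=(5,5,1,1) → FL=W FR=W RL=S RR=S
cmd 3: advance +6 → t=19, phase=(3,3,7,7) → FL=W FR=W RL=W RR=W
cmd 4: advance +4 → t=23, phase=(7,7,3,3) → FL=W FR=W RL=W RR=W
cmd 5: advance +1 → t=24, phase=(0,0,4,4) → FL=S FR=S RL=W RR=W
cmd 6: advance +4 → t=28, phase=(4,4,0,0) → FL=W FR=W RL=S RR=S
cmd 7: advance +3 → t=31, phase=(7,7,3,3) → FL=W FR=W RL=W RR=W
cmd 8: advance +5 → t=36, phase=(4,4,0,0) → FL=W FR=W RL=S RR=S


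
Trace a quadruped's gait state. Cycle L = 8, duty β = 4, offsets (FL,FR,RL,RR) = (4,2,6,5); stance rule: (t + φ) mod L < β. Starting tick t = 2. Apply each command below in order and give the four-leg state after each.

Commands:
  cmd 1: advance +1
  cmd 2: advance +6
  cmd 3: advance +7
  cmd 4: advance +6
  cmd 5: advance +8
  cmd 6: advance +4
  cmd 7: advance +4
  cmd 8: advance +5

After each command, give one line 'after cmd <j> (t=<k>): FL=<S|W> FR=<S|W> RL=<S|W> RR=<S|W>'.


start t=2: FL=W FR=W RL=S RR=W
cmd 1: advance +1 → t=3, phase=(7,5,1,0) → FL=W FR=W RL=S RR=S
cmd 2: advance +6 → t=9, phase=(5,3,7,6) → FL=W FR=S RL=W RR=W
cmd 3: advance +7 → t=16, phase=(4,2,6,5) → FL=W FR=S RL=W RR=W
cmd 4: advance +6 → t=22, phase=(2,0,4,3) → FL=S FR=S RL=W RR=S
cmd 5: advance +8 → t=30, phase=(2,0,4,3) → FL=S FR=S RL=W RR=S
cmd 6: advance +4 → t=34, phase=(6,4,0,7) → FL=W FR=W RL=S RR=W
cmd 7: advance +4 → t=38, phase=(2,0,4,3) → FL=S FR=S RL=W RR=S
cmd 8: advance +5 → t=43, phase=(7,5,1,0) → FL=W FR=W RL=S RR=S

after cmd 1 (t=3): FL=W FR=W RL=S RR=S
after cmd 2 (t=9): FL=W FR=S RL=W RR=W
after cmd 3 (t=16): FL=W FR=S RL=W RR=W
after cmd 4 (t=22): FL=S FR=S RL=W RR=S
after cmd 5 (t=30): FL=S FR=S RL=W RR=S
after cmd 6 (t=34): FL=W FR=W RL=S RR=W
after cmd 7 (t=38): FL=S FR=S RL=W RR=S
after cmd 8 (t=43): FL=W FR=W RL=S RR=S


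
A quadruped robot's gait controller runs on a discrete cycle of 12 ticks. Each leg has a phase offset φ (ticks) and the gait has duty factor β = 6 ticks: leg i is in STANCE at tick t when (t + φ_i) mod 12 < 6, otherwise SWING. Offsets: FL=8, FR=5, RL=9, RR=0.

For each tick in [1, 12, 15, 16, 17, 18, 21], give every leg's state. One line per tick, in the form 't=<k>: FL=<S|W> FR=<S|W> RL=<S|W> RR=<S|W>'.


t=1: FL=W FR=W RL=W RR=S
t=12: FL=W FR=S RL=W RR=S
t=15: FL=W FR=W RL=S RR=S
t=16: FL=S FR=W RL=S RR=S
t=17: FL=S FR=W RL=S RR=S
t=18: FL=S FR=W RL=S RR=W
t=21: FL=S FR=S RL=W RR=W

t=1: phase=(9,6,10,1) vs β=6 → FL=W FR=W RL=W RR=S
t=12: phase=(8,5,9,0) vs β=6 → FL=W FR=S RL=W RR=S
t=15: phase=(11,8,0,3) vs β=6 → FL=W FR=W RL=S RR=S
t=16: phase=(0,9,1,4) vs β=6 → FL=S FR=W RL=S RR=S
t=17: phase=(1,10,2,5) vs β=6 → FL=S FR=W RL=S RR=S
t=18: phase=(2,11,3,6) vs β=6 → FL=S FR=W RL=S RR=W
t=21: phase=(5,2,6,9) vs β=6 → FL=S FR=S RL=W RR=W


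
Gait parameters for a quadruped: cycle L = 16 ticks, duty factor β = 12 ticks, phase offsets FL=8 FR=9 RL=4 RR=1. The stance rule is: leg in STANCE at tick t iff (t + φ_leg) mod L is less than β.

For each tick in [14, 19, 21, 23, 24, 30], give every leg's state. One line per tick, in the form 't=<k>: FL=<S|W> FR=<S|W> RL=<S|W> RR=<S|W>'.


t=14: phase=(6,7,2,15) vs β=12 → FL=S FR=S RL=S RR=W
t=19: phase=(11,12,7,4) vs β=12 → FL=S FR=W RL=S RR=S
t=21: phase=(13,14,9,6) vs β=12 → FL=W FR=W RL=S RR=S
t=23: phase=(15,0,11,8) vs β=12 → FL=W FR=S RL=S RR=S
t=24: phase=(0,1,12,9) vs β=12 → FL=S FR=S RL=W RR=S
t=30: phase=(6,7,2,15) vs β=12 → FL=S FR=S RL=S RR=W

t=14: FL=S FR=S RL=S RR=W
t=19: FL=S FR=W RL=S RR=S
t=21: FL=W FR=W RL=S RR=S
t=23: FL=W FR=S RL=S RR=S
t=24: FL=S FR=S RL=W RR=S
t=30: FL=S FR=S RL=S RR=W


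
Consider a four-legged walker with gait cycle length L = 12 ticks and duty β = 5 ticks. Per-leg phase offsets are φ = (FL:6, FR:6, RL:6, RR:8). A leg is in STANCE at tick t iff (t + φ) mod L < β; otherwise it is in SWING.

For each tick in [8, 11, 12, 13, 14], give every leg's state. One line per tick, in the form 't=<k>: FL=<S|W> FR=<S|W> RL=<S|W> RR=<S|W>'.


t=8: FL=S FR=S RL=S RR=S
t=11: FL=W FR=W RL=W RR=W
t=12: FL=W FR=W RL=W RR=W
t=13: FL=W FR=W RL=W RR=W
t=14: FL=W FR=W RL=W RR=W

t=8: phase=(2,2,2,4) vs β=5 → FL=S FR=S RL=S RR=S
t=11: phase=(5,5,5,7) vs β=5 → FL=W FR=W RL=W RR=W
t=12: phase=(6,6,6,8) vs β=5 → FL=W FR=W RL=W RR=W
t=13: phase=(7,7,7,9) vs β=5 → FL=W FR=W RL=W RR=W
t=14: phase=(8,8,8,10) vs β=5 → FL=W FR=W RL=W RR=W


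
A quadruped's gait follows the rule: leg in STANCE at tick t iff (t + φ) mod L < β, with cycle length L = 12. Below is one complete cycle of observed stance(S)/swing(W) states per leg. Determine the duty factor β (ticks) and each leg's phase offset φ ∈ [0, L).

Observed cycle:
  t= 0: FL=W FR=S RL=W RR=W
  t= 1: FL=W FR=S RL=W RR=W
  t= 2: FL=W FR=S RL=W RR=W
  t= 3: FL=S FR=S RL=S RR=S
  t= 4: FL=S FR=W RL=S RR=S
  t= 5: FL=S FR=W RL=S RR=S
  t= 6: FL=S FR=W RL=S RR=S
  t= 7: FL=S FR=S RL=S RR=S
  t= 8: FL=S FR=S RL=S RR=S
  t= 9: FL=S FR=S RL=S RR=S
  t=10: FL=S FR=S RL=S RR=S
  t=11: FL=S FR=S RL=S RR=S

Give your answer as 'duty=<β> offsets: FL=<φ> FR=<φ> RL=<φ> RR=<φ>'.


duty=9 offsets: FL=9 FR=5 RL=9 RR=9

duty β = stance ticks per leg = 9
FL: stance ticks = 9; W→S at t=3 → φ=9
FR: stance ticks = 9; W→S at t=7 → φ=5
RL: stance ticks = 9; W→S at t=3 → φ=9
RR: stance ticks = 9; W→S at t=3 → φ=9


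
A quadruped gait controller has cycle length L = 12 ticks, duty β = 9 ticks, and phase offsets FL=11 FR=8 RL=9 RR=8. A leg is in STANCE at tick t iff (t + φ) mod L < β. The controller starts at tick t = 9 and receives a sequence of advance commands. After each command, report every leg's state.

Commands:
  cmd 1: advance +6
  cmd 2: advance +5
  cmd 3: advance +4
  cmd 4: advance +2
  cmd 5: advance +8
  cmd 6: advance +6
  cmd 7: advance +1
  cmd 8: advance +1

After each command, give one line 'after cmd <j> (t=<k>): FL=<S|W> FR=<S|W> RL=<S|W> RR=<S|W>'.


after cmd 1 (t=15): FL=S FR=W RL=S RR=W
after cmd 2 (t=20): FL=S FR=S RL=S RR=S
after cmd 3 (t=24): FL=W FR=S RL=W RR=S
after cmd 4 (t=26): FL=S FR=W RL=W RR=W
after cmd 5 (t=34): FL=W FR=S RL=S RR=S
after cmd 6 (t=40): FL=S FR=S RL=S RR=S
after cmd 7 (t=41): FL=S FR=S RL=S RR=S
after cmd 8 (t=42): FL=S FR=S RL=S RR=S

start t=9: FL=S FR=S RL=S RR=S
cmd 1: advance +6 → t=15, phase=(2,11,0,11) → FL=S FR=W RL=S RR=W
cmd 2: advance +5 → t=20, phase=(7,4,5,4) → FL=S FR=S RL=S RR=S
cmd 3: advance +4 → t=24, phase=(11,8,9,8) → FL=W FR=S RL=W RR=S
cmd 4: advance +2 → t=26, phase=(1,10,11,10) → FL=S FR=W RL=W RR=W
cmd 5: advance +8 → t=34, phase=(9,6,7,6) → FL=W FR=S RL=S RR=S
cmd 6: advance +6 → t=40, phase=(3,0,1,0) → FL=S FR=S RL=S RR=S
cmd 7: advance +1 → t=41, phase=(4,1,2,1) → FL=S FR=S RL=S RR=S
cmd 8: advance +1 → t=42, phase=(5,2,3,2) → FL=S FR=S RL=S RR=S


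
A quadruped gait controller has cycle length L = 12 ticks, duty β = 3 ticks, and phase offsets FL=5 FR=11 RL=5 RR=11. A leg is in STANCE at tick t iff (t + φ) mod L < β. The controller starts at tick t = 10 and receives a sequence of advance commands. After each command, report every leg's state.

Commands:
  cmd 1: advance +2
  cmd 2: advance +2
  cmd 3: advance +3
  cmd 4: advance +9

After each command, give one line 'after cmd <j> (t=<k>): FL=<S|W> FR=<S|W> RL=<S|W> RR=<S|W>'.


start t=10: FL=W FR=W RL=W RR=W
cmd 1: advance +2 → t=12, phase=(5,11,5,11) → FL=W FR=W RL=W RR=W
cmd 2: advance +2 → t=14, phase=(7,1,7,1) → FL=W FR=S RL=W RR=S
cmd 3: advance +3 → t=17, phase=(10,4,10,4) → FL=W FR=W RL=W RR=W
cmd 4: advance +9 → t=26, phase=(7,1,7,1) → FL=W FR=S RL=W RR=S

after cmd 1 (t=12): FL=W FR=W RL=W RR=W
after cmd 2 (t=14): FL=W FR=S RL=W RR=S
after cmd 3 (t=17): FL=W FR=W RL=W RR=W
after cmd 4 (t=26): FL=W FR=S RL=W RR=S


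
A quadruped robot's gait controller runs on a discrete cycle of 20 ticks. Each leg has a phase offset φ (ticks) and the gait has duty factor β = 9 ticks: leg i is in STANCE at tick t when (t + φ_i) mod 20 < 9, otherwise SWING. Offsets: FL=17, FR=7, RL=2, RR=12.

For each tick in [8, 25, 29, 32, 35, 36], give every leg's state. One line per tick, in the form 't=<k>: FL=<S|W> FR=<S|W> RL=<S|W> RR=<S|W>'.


t=8: phase=(5,15,10,0) vs β=9 → FL=S FR=W RL=W RR=S
t=25: phase=(2,12,7,17) vs β=9 → FL=S FR=W RL=S RR=W
t=29: phase=(6,16,11,1) vs β=9 → FL=S FR=W RL=W RR=S
t=32: phase=(9,19,14,4) vs β=9 → FL=W FR=W RL=W RR=S
t=35: phase=(12,2,17,7) vs β=9 → FL=W FR=S RL=W RR=S
t=36: phase=(13,3,18,8) vs β=9 → FL=W FR=S RL=W RR=S

t=8: FL=S FR=W RL=W RR=S
t=25: FL=S FR=W RL=S RR=W
t=29: FL=S FR=W RL=W RR=S
t=32: FL=W FR=W RL=W RR=S
t=35: FL=W FR=S RL=W RR=S
t=36: FL=W FR=S RL=W RR=S


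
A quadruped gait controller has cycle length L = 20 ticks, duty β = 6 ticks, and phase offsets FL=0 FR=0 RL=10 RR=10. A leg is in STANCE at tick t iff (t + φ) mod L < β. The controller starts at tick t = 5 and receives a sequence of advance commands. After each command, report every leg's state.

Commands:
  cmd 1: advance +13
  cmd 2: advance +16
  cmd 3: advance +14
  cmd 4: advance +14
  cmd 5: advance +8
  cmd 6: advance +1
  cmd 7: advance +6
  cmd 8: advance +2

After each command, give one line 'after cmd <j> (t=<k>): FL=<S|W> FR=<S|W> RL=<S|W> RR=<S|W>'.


after cmd 1 (t=18): FL=W FR=W RL=W RR=W
after cmd 2 (t=34): FL=W FR=W RL=S RR=S
after cmd 3 (t=48): FL=W FR=W RL=W RR=W
after cmd 4 (t=62): FL=S FR=S RL=W RR=W
after cmd 5 (t=70): FL=W FR=W RL=S RR=S
after cmd 6 (t=71): FL=W FR=W RL=S RR=S
after cmd 7 (t=77): FL=W FR=W RL=W RR=W
after cmd 8 (t=79): FL=W FR=W RL=W RR=W

start t=5: FL=S FR=S RL=W RR=W
cmd 1: advance +13 → t=18, phase=(18,18,8,8) → FL=W FR=W RL=W RR=W
cmd 2: advance +16 → t=34, phase=(14,14,4,4) → FL=W FR=W RL=S RR=S
cmd 3: advance +14 → t=48, phase=(8,8,18,18) → FL=W FR=W RL=W RR=W
cmd 4: advance +14 → t=62, phase=(2,2,12,12) → FL=S FR=S RL=W RR=W
cmd 5: advance +8 → t=70, phase=(10,10,0,0) → FL=W FR=W RL=S RR=S
cmd 6: advance +1 → t=71, phase=(11,11,1,1) → FL=W FR=W RL=S RR=S
cmd 7: advance +6 → t=77, phase=(17,17,7,7) → FL=W FR=W RL=W RR=W
cmd 8: advance +2 → t=79, phase=(19,19,9,9) → FL=W FR=W RL=W RR=W


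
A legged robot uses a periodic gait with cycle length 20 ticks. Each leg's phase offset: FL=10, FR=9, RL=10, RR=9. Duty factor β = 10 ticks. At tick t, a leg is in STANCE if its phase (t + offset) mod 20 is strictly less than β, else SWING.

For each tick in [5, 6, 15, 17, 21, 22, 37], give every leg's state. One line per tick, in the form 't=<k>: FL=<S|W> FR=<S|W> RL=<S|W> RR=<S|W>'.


t=5: phase=(15,14,15,14) vs β=10 → FL=W FR=W RL=W RR=W
t=6: phase=(16,15,16,15) vs β=10 → FL=W FR=W RL=W RR=W
t=15: phase=(5,4,5,4) vs β=10 → FL=S FR=S RL=S RR=S
t=17: phase=(7,6,7,6) vs β=10 → FL=S FR=S RL=S RR=S
t=21: phase=(11,10,11,10) vs β=10 → FL=W FR=W RL=W RR=W
t=22: phase=(12,11,12,11) vs β=10 → FL=W FR=W RL=W RR=W
t=37: phase=(7,6,7,6) vs β=10 → FL=S FR=S RL=S RR=S

t=5: FL=W FR=W RL=W RR=W
t=6: FL=W FR=W RL=W RR=W
t=15: FL=S FR=S RL=S RR=S
t=17: FL=S FR=S RL=S RR=S
t=21: FL=W FR=W RL=W RR=W
t=22: FL=W FR=W RL=W RR=W
t=37: FL=S FR=S RL=S RR=S


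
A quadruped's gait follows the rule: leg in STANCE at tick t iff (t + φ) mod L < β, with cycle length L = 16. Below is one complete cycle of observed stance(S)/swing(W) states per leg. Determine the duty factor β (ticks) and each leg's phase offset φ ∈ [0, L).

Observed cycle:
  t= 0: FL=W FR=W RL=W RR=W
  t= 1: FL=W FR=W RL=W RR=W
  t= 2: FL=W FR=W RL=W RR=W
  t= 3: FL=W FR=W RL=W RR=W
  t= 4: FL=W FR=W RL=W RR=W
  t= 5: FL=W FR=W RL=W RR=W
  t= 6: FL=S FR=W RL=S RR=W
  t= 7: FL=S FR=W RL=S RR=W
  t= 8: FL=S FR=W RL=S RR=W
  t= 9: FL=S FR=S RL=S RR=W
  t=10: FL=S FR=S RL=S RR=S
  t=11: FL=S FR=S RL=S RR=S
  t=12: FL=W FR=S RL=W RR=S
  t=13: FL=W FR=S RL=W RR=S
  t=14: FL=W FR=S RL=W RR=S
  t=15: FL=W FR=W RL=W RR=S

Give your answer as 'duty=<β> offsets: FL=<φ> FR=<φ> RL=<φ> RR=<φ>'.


duty β = stance ticks per leg = 6
FL: stance ticks = 6; W→S at t=6 → φ=10
FR: stance ticks = 6; W→S at t=9 → φ=7
RL: stance ticks = 6; W→S at t=6 → φ=10
RR: stance ticks = 6; W→S at t=10 → φ=6

duty=6 offsets: FL=10 FR=7 RL=10 RR=6


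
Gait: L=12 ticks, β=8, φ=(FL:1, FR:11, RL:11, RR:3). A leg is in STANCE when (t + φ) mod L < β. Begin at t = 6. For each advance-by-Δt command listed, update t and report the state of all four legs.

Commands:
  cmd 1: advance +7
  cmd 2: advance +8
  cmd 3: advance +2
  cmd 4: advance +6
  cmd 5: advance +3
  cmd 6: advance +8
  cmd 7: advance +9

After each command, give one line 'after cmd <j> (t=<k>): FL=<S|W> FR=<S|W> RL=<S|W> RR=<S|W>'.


after cmd 1 (t=13): FL=S FR=S RL=S RR=S
after cmd 2 (t=21): FL=W FR=W RL=W RR=S
after cmd 3 (t=23): FL=S FR=W RL=W RR=S
after cmd 4 (t=29): FL=S FR=S RL=S RR=W
after cmd 5 (t=32): FL=W FR=S RL=S RR=W
after cmd 6 (t=40): FL=S FR=S RL=S RR=S
after cmd 7 (t=49): FL=S FR=S RL=S RR=S

start t=6: FL=S FR=S RL=S RR=W
cmd 1: advance +7 → t=13, phase=(2,0,0,4) → FL=S FR=S RL=S RR=S
cmd 2: advance +8 → t=21, phase=(10,8,8,0) → FL=W FR=W RL=W RR=S
cmd 3: advance +2 → t=23, phase=(0,10,10,2) → FL=S FR=W RL=W RR=S
cmd 4: advance +6 → t=29, phase=(6,4,4,8) → FL=S FR=S RL=S RR=W
cmd 5: advance +3 → t=32, phase=(9,7,7,11) → FL=W FR=S RL=S RR=W
cmd 6: advance +8 → t=40, phase=(5,3,3,7) → FL=S FR=S RL=S RR=S
cmd 7: advance +9 → t=49, phase=(2,0,0,4) → FL=S FR=S RL=S RR=S


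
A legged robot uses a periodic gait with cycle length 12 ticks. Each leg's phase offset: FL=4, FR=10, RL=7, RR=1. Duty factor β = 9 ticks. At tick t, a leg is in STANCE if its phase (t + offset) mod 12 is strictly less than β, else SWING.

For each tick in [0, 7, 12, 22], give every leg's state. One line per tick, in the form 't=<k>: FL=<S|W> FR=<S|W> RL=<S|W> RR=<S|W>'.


t=0: phase=(4,10,7,1) vs β=9 → FL=S FR=W RL=S RR=S
t=7: phase=(11,5,2,8) vs β=9 → FL=W FR=S RL=S RR=S
t=12: phase=(4,10,7,1) vs β=9 → FL=S FR=W RL=S RR=S
t=22: phase=(2,8,5,11) vs β=9 → FL=S FR=S RL=S RR=W

t=0: FL=S FR=W RL=S RR=S
t=7: FL=W FR=S RL=S RR=S
t=12: FL=S FR=W RL=S RR=S
t=22: FL=S FR=S RL=S RR=W


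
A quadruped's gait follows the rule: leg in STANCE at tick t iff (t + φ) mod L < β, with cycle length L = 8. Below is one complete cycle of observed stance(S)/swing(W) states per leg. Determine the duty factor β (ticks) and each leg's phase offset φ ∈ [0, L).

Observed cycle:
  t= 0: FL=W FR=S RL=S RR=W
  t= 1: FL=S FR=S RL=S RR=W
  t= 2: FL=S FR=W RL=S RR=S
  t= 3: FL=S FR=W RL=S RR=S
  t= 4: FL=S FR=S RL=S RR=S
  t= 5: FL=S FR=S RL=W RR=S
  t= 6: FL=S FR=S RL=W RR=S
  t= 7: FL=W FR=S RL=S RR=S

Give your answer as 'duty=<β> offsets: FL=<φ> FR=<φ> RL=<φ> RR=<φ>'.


duty β = stance ticks per leg = 6
FL: stance ticks = 6; W→S at t=1 → φ=7
FR: stance ticks = 6; W→S at t=4 → φ=4
RL: stance ticks = 6; W→S at t=7 → φ=1
RR: stance ticks = 6; W→S at t=2 → φ=6

duty=6 offsets: FL=7 FR=4 RL=1 RR=6


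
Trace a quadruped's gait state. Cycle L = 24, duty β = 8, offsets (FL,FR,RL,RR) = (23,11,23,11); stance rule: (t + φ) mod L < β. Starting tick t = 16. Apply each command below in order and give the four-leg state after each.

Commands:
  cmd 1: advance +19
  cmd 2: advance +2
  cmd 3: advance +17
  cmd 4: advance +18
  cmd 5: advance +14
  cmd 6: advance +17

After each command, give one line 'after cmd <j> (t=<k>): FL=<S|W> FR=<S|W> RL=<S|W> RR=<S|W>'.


after cmd 1 (t=35): FL=W FR=W RL=W RR=W
after cmd 2 (t=37): FL=W FR=S RL=W RR=S
after cmd 3 (t=54): FL=S FR=W RL=S RR=W
after cmd 4 (t=72): FL=W FR=W RL=W RR=W
after cmd 5 (t=86): FL=W FR=S RL=W RR=S
after cmd 6 (t=103): FL=S FR=W RL=S RR=W

start t=16: FL=W FR=S RL=W RR=S
cmd 1: advance +19 → t=35, phase=(10,22,10,22) → FL=W FR=W RL=W RR=W
cmd 2: advance +2 → t=37, phase=(12,0,12,0) → FL=W FR=S RL=W RR=S
cmd 3: advance +17 → t=54, phase=(5,17,5,17) → FL=S FR=W RL=S RR=W
cmd 4: advance +18 → t=72, phase=(23,11,23,11) → FL=W FR=W RL=W RR=W
cmd 5: advance +14 → t=86, phase=(13,1,13,1) → FL=W FR=S RL=W RR=S
cmd 6: advance +17 → t=103, phase=(6,18,6,18) → FL=S FR=W RL=S RR=W


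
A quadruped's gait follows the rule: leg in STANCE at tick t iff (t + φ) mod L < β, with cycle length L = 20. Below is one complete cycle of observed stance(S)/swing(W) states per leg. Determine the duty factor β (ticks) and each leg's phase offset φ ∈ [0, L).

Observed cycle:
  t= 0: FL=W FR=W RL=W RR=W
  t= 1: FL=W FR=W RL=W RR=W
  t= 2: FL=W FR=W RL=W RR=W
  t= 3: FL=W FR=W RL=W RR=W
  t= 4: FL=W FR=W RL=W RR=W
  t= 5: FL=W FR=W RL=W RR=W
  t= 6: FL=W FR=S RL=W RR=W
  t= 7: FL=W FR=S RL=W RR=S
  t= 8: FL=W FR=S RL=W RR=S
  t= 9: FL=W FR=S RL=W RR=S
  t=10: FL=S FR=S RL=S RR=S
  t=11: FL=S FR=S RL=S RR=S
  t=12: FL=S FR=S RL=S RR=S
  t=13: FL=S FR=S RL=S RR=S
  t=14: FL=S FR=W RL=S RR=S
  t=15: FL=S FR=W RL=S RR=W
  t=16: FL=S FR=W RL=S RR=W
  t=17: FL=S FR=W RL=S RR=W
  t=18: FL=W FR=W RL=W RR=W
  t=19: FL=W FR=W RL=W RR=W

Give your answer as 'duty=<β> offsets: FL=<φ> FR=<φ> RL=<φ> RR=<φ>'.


duty β = stance ticks per leg = 8
FL: stance ticks = 8; W→S at t=10 → φ=10
FR: stance ticks = 8; W→S at t=6 → φ=14
RL: stance ticks = 8; W→S at t=10 → φ=10
RR: stance ticks = 8; W→S at t=7 → φ=13

duty=8 offsets: FL=10 FR=14 RL=10 RR=13


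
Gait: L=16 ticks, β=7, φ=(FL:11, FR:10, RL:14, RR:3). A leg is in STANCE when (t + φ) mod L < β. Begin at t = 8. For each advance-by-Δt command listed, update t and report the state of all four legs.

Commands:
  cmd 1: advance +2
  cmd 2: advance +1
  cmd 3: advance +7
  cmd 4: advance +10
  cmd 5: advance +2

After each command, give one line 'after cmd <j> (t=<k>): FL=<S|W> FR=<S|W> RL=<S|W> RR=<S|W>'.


after cmd 1 (t=10): FL=S FR=S RL=W RR=W
after cmd 2 (t=11): FL=S FR=S RL=W RR=W
after cmd 3 (t=18): FL=W FR=W RL=S RR=S
after cmd 4 (t=28): FL=W FR=S RL=W RR=W
after cmd 5 (t=30): FL=W FR=W RL=W RR=S

start t=8: FL=S FR=S RL=S RR=W
cmd 1: advance +2 → t=10, phase=(5,4,8,13) → FL=S FR=S RL=W RR=W
cmd 2: advance +1 → t=11, phase=(6,5,9,14) → FL=S FR=S RL=W RR=W
cmd 3: advance +7 → t=18, phase=(13,12,0,5) → FL=W FR=W RL=S RR=S
cmd 4: advance +10 → t=28, phase=(7,6,10,15) → FL=W FR=S RL=W RR=W
cmd 5: advance +2 → t=30, phase=(9,8,12,1) → FL=W FR=W RL=W RR=S


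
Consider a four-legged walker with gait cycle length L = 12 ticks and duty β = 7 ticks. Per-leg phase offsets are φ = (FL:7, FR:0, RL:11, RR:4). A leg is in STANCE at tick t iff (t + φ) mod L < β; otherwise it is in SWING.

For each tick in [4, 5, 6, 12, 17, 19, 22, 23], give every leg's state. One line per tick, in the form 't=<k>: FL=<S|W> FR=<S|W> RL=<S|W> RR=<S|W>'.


t=4: phase=(11,4,3,8) vs β=7 → FL=W FR=S RL=S RR=W
t=5: phase=(0,5,4,9) vs β=7 → FL=S FR=S RL=S RR=W
t=6: phase=(1,6,5,10) vs β=7 → FL=S FR=S RL=S RR=W
t=12: phase=(7,0,11,4) vs β=7 → FL=W FR=S RL=W RR=S
t=17: phase=(0,5,4,9) vs β=7 → FL=S FR=S RL=S RR=W
t=19: phase=(2,7,6,11) vs β=7 → FL=S FR=W RL=S RR=W
t=22: phase=(5,10,9,2) vs β=7 → FL=S FR=W RL=W RR=S
t=23: phase=(6,11,10,3) vs β=7 → FL=S FR=W RL=W RR=S

t=4: FL=W FR=S RL=S RR=W
t=5: FL=S FR=S RL=S RR=W
t=6: FL=S FR=S RL=S RR=W
t=12: FL=W FR=S RL=W RR=S
t=17: FL=S FR=S RL=S RR=W
t=19: FL=S FR=W RL=S RR=W
t=22: FL=S FR=W RL=W RR=S
t=23: FL=S FR=W RL=W RR=S
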